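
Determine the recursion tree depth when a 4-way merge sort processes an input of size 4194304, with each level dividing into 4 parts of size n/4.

For divide and conquer with division factor 4:

Problem sizes at each level:
Level 0: 4194304
Level 1: 1048576
Level 2: 262144
Level 3: 65536
Level 4: 16384
Level 5: 4096
Level 6: 1024
Level 7: 256
Level 8: 64
Level 9: 16
Level 10: 4
Level 11: 1

The root is level 0 and the size-1 base case is level 11 (the tree spans levels 0 through 11, i.e. 12 levels counting the root), so the depth is the number of divisions: log_4(4194304) = 11

The recursion tree depth is log_4(4194304) = 11. At each level, the problem size is divided by 4, so it takes 11 divisions to reduce to a base case of size 1. The algorithm makes 4 recursive calls at each level.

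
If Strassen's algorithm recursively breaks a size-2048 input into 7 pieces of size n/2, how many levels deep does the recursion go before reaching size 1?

For divide and conquer with division factor 2:

Problem sizes at each level:
Level 0: 2048
Level 1: 1024
Level 2: 512
Level 3: 256
Level 4: 128
Level 5: 64
Level 6: 32
Level 7: 16
Level 8: 8
Level 9: 4
Level 10: 2
Level 11: 1

The root is level 0 and the size-1 base case is level 11 (the tree spans levels 0 through 11, i.e. 12 levels counting the root), so the depth is the number of divisions: log_2(2048) = 11

The recursion tree depth is log_2(2048) = 11. At each level, the problem size is divided by 2, so it takes 11 divisions to reduce to a base case of size 1. The algorithm makes 7 recursive calls at each level.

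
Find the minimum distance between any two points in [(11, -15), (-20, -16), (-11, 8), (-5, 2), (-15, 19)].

Computing all pairwise distances among 5 points:

d((11, -15), (-20, -16)) = 31.0161
d((11, -15), (-11, 8)) = 31.8277
d((11, -15), (-5, 2)) = 23.3452
d((11, -15), (-15, 19)) = 42.8019
d((-20, -16), (-11, 8)) = 25.632
d((-20, -16), (-5, 2)) = 23.4307
d((-20, -16), (-15, 19)) = 35.3553
d((-11, 8), (-5, 2)) = 8.4853 <-- minimum
d((-11, 8), (-15, 19)) = 11.7047
d((-5, 2), (-15, 19)) = 19.7231

Closest pair: (-11, 8) and (-5, 2) with distance 8.4853

The closest pair is (-11, 8) and (-5, 2) with Euclidean distance 8.4853. For 5 points, brute-force pairwise comparison is shown above. For large n, the divide-and-conquer algorithm (sort by x, recurse on halves, check the dividing strip) achieves O(n log n).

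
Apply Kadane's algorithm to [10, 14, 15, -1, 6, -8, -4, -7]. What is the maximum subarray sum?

Using Kadane's algorithm on [10, 14, 15, -1, 6, -8, -4, -7]:

Scanning through the array:
Position 1 (value 14): max_ending_here = 24, max_so_far = 24
Position 2 (value 15): max_ending_here = 39, max_so_far = 39
Position 3 (value -1): max_ending_here = 38, max_so_far = 39
Position 4 (value 6): max_ending_here = 44, max_so_far = 44
Position 5 (value -8): max_ending_here = 36, max_so_far = 44
Position 6 (value -4): max_ending_here = 32, max_so_far = 44
Position 7 (value -7): max_ending_here = 25, max_so_far = 44

Maximum subarray: [10, 14, 15, -1, 6]
Maximum sum: 44

The maximum subarray is [10, 14, 15, -1, 6] with sum 44. This subarray runs from index 0 to index 4.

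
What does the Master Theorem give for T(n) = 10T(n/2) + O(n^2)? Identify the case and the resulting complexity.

Master Theorem for T(n) = 10T(n/2) + O(n^2):

a = 10, b = 2, c = 2
log_b(a) = log_2(10) = 3.3219

Case 1: c = 2 < log_2(10) = 3.3219
T(n) = O(n^(log_2 10))

For T(n) = 10T(n/2) + O(n^2): log_2(10) = 3.3219. This is Case 1 of the Master Theorem (c < log_b(a), work dominated by leaves), giving O(n^(log_2 10)).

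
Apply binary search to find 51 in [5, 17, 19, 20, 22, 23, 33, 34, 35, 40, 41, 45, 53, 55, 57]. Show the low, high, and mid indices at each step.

Binary search for 51 in [5, 17, 19, 20, 22, 23, 33, 34, 35, 40, 41, 45, 53, 55, 57]:

lo=0, hi=14, mid=7, arr[mid]=34 -> 34 < 51, search right half
lo=8, hi=14, mid=11, arr[mid]=45 -> 45 < 51, search right half
lo=12, hi=14, mid=13, arr[mid]=55 -> 55 > 51, search left half
lo=12, hi=12, mid=12, arr[mid]=53 -> 53 > 51, search left half
lo=12 > hi=11, target 51 not found

Binary search determines that 51 is not in the array after 4 comparisons. The search space was exhausted without finding the target.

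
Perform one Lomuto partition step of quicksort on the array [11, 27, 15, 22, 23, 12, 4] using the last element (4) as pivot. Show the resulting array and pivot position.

Lomuto partition with pivot = 4:

Initial array: [11, 27, 15, 22, 23, 12, 4]

arr[0]=11 > 4: no swap
arr[1]=27 > 4: no swap
arr[2]=15 > 4: no swap
arr[3]=22 > 4: no swap
arr[4]=23 > 4: no swap
arr[5]=12 > 4: no swap

Place pivot at position 0: [4, 27, 15, 22, 23, 12, 11]
Pivot position: 0

After partitioning with pivot 4, the array becomes [4, 27, 15, 22, 23, 12, 11]. The pivot is placed at index 0. All elements to the left of the pivot are <= 4, and all elements to the right are > 4.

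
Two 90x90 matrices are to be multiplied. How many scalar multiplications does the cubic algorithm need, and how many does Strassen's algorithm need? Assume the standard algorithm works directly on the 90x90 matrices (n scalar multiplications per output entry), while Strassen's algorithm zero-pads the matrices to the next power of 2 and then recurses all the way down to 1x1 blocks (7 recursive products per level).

Matrix multiplication for 90x90 matrices:

Strassen's algorithm requires power-of-2 dimensions. Pad 90x90 to 128x128 (next power of 2).

Standard algorithm: 90^3 = 729000 multiplications
Strassen's algorithm: 7^(log2(128)) = 7^7 = 823543 multiplications
Difference: 729000 - 823543 = -94543 (Strassen uses MORE here due to padding overhead — for small or just-over-power-of-2 n, padding can outweigh the per-level savings)

Standard: 729000 multiplications (90^3). Strassen: 823543 multiplications (7^7, after padding to 128x128). Strassen reduces 8 recursive multiplications to 7 at each level.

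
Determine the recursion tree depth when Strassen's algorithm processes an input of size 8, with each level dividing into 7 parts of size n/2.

For divide and conquer with division factor 2:

Problem sizes at each level:
Level 0: 8
Level 1: 4
Level 2: 2
Level 3: 1

The root is level 0 and the size-1 base case is level 3 (the tree spans levels 0 through 3, i.e. 4 levels counting the root), so the depth is the number of divisions: log_2(8) = 3

The recursion tree depth is log_2(8) = 3. At each level, the problem size is divided by 2, so it takes 3 divisions to reduce to a base case of size 1. The algorithm makes 7 recursive calls at each level.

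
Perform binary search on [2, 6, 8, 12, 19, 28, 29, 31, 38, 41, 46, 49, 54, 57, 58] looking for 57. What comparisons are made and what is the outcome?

Binary search for 57 in [2, 6, 8, 12, 19, 28, 29, 31, 38, 41, 46, 49, 54, 57, 58]:

lo=0, hi=14, mid=7, arr[mid]=31 -> 31 < 57, search right half
lo=8, hi=14, mid=11, arr[mid]=49 -> 49 < 57, search right half
lo=12, hi=14, mid=13, arr[mid]=57 -> Found target at index 13!

Binary search finds 57 at index 13 after 3 comparisons. The search repeatedly halves the search space by comparing with the middle element.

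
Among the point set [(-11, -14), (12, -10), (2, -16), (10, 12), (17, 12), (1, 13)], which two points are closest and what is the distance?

Computing all pairwise distances among 6 points:

d((-11, -14), (12, -10)) = 23.3452
d((-11, -14), (2, -16)) = 13.1529
d((-11, -14), (10, 12)) = 33.4215
d((-11, -14), (17, 12)) = 38.2099
d((-11, -14), (1, 13)) = 29.5466
d((12, -10), (2, -16)) = 11.6619
d((12, -10), (10, 12)) = 22.0907
d((12, -10), (17, 12)) = 22.561
d((12, -10), (1, 13)) = 25.4951
d((2, -16), (10, 12)) = 29.1204
d((2, -16), (17, 12)) = 31.7648
d((2, -16), (1, 13)) = 29.0172
d((10, 12), (17, 12)) = 7.0 <-- minimum
d((10, 12), (1, 13)) = 9.0554
d((17, 12), (1, 13)) = 16.0312

Closest pair: (10, 12) and (17, 12) with distance 7.0

The closest pair is (10, 12) and (17, 12) with Euclidean distance 7.0. For 6 points, brute-force pairwise comparison is shown above. For large n, the divide-and-conquer algorithm (sort by x, recurse on halves, check the dividing strip) achieves O(n log n).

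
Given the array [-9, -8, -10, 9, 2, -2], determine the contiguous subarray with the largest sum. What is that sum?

Using Kadane's algorithm on [-9, -8, -10, 9, 2, -2]:

Scanning through the array:
Position 1 (value -8): max_ending_here = -8, max_so_far = -8
Position 2 (value -10): max_ending_here = -10, max_so_far = -8
Position 3 (value 9): max_ending_here = 9, max_so_far = 9
Position 4 (value 2): max_ending_here = 11, max_so_far = 11
Position 5 (value -2): max_ending_here = 9, max_so_far = 11

Maximum subarray: [9, 2]
Maximum sum: 11

The maximum subarray is [9, 2] with sum 11. This subarray runs from index 3 to index 4.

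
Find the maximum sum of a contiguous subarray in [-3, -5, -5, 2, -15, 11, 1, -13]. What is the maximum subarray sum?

Using Kadane's algorithm on [-3, -5, -5, 2, -15, 11, 1, -13]:

Scanning through the array:
Position 1 (value -5): max_ending_here = -5, max_so_far = -3
Position 2 (value -5): max_ending_here = -5, max_so_far = -3
Position 3 (value 2): max_ending_here = 2, max_so_far = 2
Position 4 (value -15): max_ending_here = -13, max_so_far = 2
Position 5 (value 11): max_ending_here = 11, max_so_far = 11
Position 6 (value 1): max_ending_here = 12, max_so_far = 12
Position 7 (value -13): max_ending_here = -1, max_so_far = 12

Maximum subarray: [11, 1]
Maximum sum: 12

The maximum subarray is [11, 1] with sum 12. This subarray runs from index 5 to index 6.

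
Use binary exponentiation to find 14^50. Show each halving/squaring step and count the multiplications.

Computing 14^50 by squaring (build up from 14^1; each line after the first costs one multiplication):

14^1 = 14
14^2 = (14^1)^2 = 14^2 = 196
14^3 = 14 * 14^2 = 14 * 196 = 2744
14^6 = (14^3)^2 = 2744^2 = 7529536
14^12 = (14^6)^2 = 7529536^2 = 56693912375296
14^24 = (14^12)^2 = 56693912375296^2 = 3214199700417740936751087616
14^25 = 14 * 14^24 = 14 * 3214199700417740936751087616 = 44998795805848373114515226624
14^50 = (14^25)^2 = 44998795805848373114515226624^2 = 2024891623976437135118764865774783290467102632746078437376

Result: 2024891623976437135118764865774783290467102632746078437376
Multiplications needed: 7 (7 lines after 14^1)

14^50 = 2024891623976437135118764865774783290467102632746078437376. Using exponentiation by squaring, this requires 7 multiplications. The key idea: if the exponent is even, square the half-power; if odd, multiply by the base once.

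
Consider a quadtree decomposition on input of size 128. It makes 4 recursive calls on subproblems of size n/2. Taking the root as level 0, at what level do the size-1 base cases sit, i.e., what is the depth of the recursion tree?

For divide and conquer with division factor 2:

Problem sizes at each level:
Level 0: 128
Level 1: 64
Level 2: 32
Level 3: 16
Level 4: 8
Level 5: 4
Level 6: 2
Level 7: 1

The root is level 0 and the size-1 base case is level 7 (the tree spans levels 0 through 7, i.e. 8 levels counting the root), so the depth is the number of divisions: log_2(128) = 7

The recursion tree depth is log_2(128) = 7. At each level, the problem size is divided by 2, so it takes 7 divisions to reduce to a base case of size 1. The algorithm makes 4 recursive calls at each level.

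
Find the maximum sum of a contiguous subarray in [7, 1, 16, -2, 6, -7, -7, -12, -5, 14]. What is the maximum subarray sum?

Using Kadane's algorithm on [7, 1, 16, -2, 6, -7, -7, -12, -5, 14]:

Scanning through the array:
Position 1 (value 1): max_ending_here = 8, max_so_far = 8
Position 2 (value 16): max_ending_here = 24, max_so_far = 24
Position 3 (value -2): max_ending_here = 22, max_so_far = 24
Position 4 (value 6): max_ending_here = 28, max_so_far = 28
Position 5 (value -7): max_ending_here = 21, max_so_far = 28
Position 6 (value -7): max_ending_here = 14, max_so_far = 28
Position 7 (value -12): max_ending_here = 2, max_so_far = 28
Position 8 (value -5): max_ending_here = -3, max_so_far = 28
Position 9 (value 14): max_ending_here = 14, max_so_far = 28

Maximum subarray: [7, 1, 16, -2, 6]
Maximum sum: 28

The maximum subarray is [7, 1, 16, -2, 6] with sum 28. This subarray runs from index 0 to index 4.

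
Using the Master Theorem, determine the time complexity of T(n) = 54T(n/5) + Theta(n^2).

Master Theorem for T(n) = 54T(n/5) + O(n^2):

a = 54, b = 5, c = 2
log_b(a) = log_5(54) = 2.4785

Case 1: c = 2 < log_5(54) = 2.4785
T(n) = O(n^(log_5 54))

For T(n) = 54T(n/5) + O(n^2): log_5(54) = 2.4785. This is Case 1 of the Master Theorem (c < log_b(a), work dominated by leaves), giving O(n^(log_5 54)).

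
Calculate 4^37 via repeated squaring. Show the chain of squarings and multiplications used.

Computing 4^37 by squaring (build up from 4^1; each line after the first costs one multiplication):

4^1 = 4
4^2 = (4^1)^2 = 4^2 = 16
4^4 = (4^2)^2 = 16^2 = 256
4^8 = (4^4)^2 = 256^2 = 65536
4^9 = 4 * 4^8 = 4 * 65536 = 262144
4^18 = (4^9)^2 = 262144^2 = 68719476736
4^36 = (4^18)^2 = 68719476736^2 = 4722366482869645213696
4^37 = 4 * 4^36 = 4 * 4722366482869645213696 = 18889465931478580854784

Result: 18889465931478580854784
Multiplications needed: 7 (7 lines after 4^1)

4^37 = 18889465931478580854784. Using exponentiation by squaring, this requires 7 multiplications. The key idea: if the exponent is even, square the half-power; if odd, multiply by the base once.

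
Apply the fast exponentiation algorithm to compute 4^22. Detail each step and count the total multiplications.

Computing 4^22 by squaring (build up from 4^1; each line after the first costs one multiplication):

4^1 = 4
4^2 = (4^1)^2 = 4^2 = 16
4^4 = (4^2)^2 = 16^2 = 256
4^5 = 4 * 4^4 = 4 * 256 = 1024
4^10 = (4^5)^2 = 1024^2 = 1048576
4^11 = 4 * 4^10 = 4 * 1048576 = 4194304
4^22 = (4^11)^2 = 4194304^2 = 17592186044416

Result: 17592186044416
Multiplications needed: 6 (6 lines after 4^1)

4^22 = 17592186044416. Using exponentiation by squaring, this requires 6 multiplications. The key idea: if the exponent is even, square the half-power; if odd, multiply by the base once.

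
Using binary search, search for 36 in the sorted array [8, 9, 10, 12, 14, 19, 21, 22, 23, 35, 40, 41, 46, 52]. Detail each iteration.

Binary search for 36 in [8, 9, 10, 12, 14, 19, 21, 22, 23, 35, 40, 41, 46, 52]:

lo=0, hi=13, mid=6, arr[mid]=21 -> 21 < 36, search right half
lo=7, hi=13, mid=10, arr[mid]=40 -> 40 > 36, search left half
lo=7, hi=9, mid=8, arr[mid]=23 -> 23 < 36, search right half
lo=9, hi=9, mid=9, arr[mid]=35 -> 35 < 36, search right half
lo=10 > hi=9, target 36 not found

Binary search determines that 36 is not in the array after 4 comparisons. The search space was exhausted without finding the target.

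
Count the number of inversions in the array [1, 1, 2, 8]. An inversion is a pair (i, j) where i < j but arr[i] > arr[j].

Finding inversions in [1, 1, 2, 8]:


Total inversions: 0

The array has 0 inversions. It is already sorted.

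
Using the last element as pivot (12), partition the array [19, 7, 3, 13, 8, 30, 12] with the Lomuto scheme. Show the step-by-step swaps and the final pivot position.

Lomuto partition with pivot = 12:

Initial array: [19, 7, 3, 13, 8, 30, 12]

arr[0]=19 > 12: no swap
arr[1]=7 <= 12: swap with position 0, array becomes [7, 19, 3, 13, 8, 30, 12]
arr[2]=3 <= 12: swap with position 1, array becomes [7, 3, 19, 13, 8, 30, 12]
arr[3]=13 > 12: no swap
arr[4]=8 <= 12: swap with position 2, array becomes [7, 3, 8, 13, 19, 30, 12]
arr[5]=30 > 12: no swap

Place pivot at position 3: [7, 3, 8, 12, 19, 30, 13]
Pivot position: 3

After partitioning with pivot 12, the array becomes [7, 3, 8, 12, 19, 30, 13]. The pivot is placed at index 3. All elements to the left of the pivot are <= 12, and all elements to the right are > 12.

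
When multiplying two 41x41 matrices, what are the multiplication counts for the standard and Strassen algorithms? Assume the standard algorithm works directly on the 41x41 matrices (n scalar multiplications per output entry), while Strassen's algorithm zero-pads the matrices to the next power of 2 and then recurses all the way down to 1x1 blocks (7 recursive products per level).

Matrix multiplication for 41x41 matrices:

Strassen's algorithm requires power-of-2 dimensions. Pad 41x41 to 64x64 (next power of 2).

Standard algorithm: 41^3 = 68921 multiplications
Strassen's algorithm: 7^(log2(64)) = 7^6 = 117649 multiplications
Difference: 68921 - 117649 = -48728 (Strassen uses MORE here due to padding overhead — for small or just-over-power-of-2 n, padding can outweigh the per-level savings)

Standard: 68921 multiplications (41^3). Strassen: 117649 multiplications (7^6, after padding to 64x64). Strassen reduces 8 recursive multiplications to 7 at each level.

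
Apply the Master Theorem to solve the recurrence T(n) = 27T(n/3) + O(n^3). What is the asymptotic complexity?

Master Theorem for T(n) = 27T(n/3) + O(n^3):

a = 27, b = 3, c = 3
log_b(a) = log_3(27) = 3.0000

Case 2: c = 3 = log_3(27) = 3.0000
T(n) = O(n^3 log n) = O(n^3 log n)

For T(n) = 27T(n/3) + O(n^3): log_3(27) = 3.0000. This is Case 2 of the Master Theorem (c = log_b(a), equal work at all levels), giving O(n^3 log n).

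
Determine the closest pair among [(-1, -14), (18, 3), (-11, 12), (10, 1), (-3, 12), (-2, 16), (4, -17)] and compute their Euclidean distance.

Computing all pairwise distances among 7 points:

d((-1, -14), (18, 3)) = 25.4951
d((-1, -14), (-11, 12)) = 27.8568
d((-1, -14), (10, 1)) = 18.6011
d((-1, -14), (-3, 12)) = 26.0768
d((-1, -14), (-2, 16)) = 30.0167
d((-1, -14), (4, -17)) = 5.831
d((18, 3), (-11, 12)) = 30.3645
d((18, 3), (10, 1)) = 8.2462
d((18, 3), (-3, 12)) = 22.8473
d((18, 3), (-2, 16)) = 23.8537
d((18, 3), (4, -17)) = 24.4131
d((-11, 12), (10, 1)) = 23.7065
d((-11, 12), (-3, 12)) = 8.0
d((-11, 12), (-2, 16)) = 9.8489
d((-11, 12), (4, -17)) = 32.6497
d((10, 1), (-3, 12)) = 17.0294
d((10, 1), (-2, 16)) = 19.2094
d((10, 1), (4, -17)) = 18.9737
d((-3, 12), (-2, 16)) = 4.1231 <-- minimum
d((-3, 12), (4, -17)) = 29.8329
d((-2, 16), (4, -17)) = 33.541

Closest pair: (-3, 12) and (-2, 16) with distance 4.1231

The closest pair is (-3, 12) and (-2, 16) with Euclidean distance 4.1231. For 7 points, brute-force pairwise comparison is shown above. For large n, the divide-and-conquer algorithm (sort by x, recurse on halves, check the dividing strip) achieves O(n log n).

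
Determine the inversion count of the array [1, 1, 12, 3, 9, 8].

Finding inversions in [1, 1, 12, 3, 9, 8]:

(2, 3): arr[2]=12 > arr[3]=3
(2, 4): arr[2]=12 > arr[4]=9
(2, 5): arr[2]=12 > arr[5]=8
(4, 5): arr[4]=9 > arr[5]=8

Total inversions: 4

The array has 4 inversion(s): (2,3), (2,4), (2,5), (4,5). Each pair (i,j) satisfies i < j and arr[i] > arr[j].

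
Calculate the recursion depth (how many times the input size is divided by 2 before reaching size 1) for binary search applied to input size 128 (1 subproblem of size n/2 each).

For divide and conquer with division factor 2:

Problem sizes at each level:
Level 0: 128
Level 1: 64
Level 2: 32
Level 3: 16
Level 4: 8
Level 5: 4
Level 6: 2
Level 7: 1

The root is level 0 and the size-1 base case is level 7 (the tree spans levels 0 through 7, i.e. 8 levels counting the root), so the depth is the number of divisions: log_2(128) = 7

The recursion tree depth is log_2(128) = 7. At each level, the problem size is divided by 2, so it takes 7 divisions to reduce to a base case of size 1. The algorithm makes 1 recursive call at each level.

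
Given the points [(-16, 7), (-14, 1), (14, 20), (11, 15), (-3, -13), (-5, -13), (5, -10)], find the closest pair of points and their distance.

Computing all pairwise distances among 7 points:

d((-16, 7), (-14, 1)) = 6.3246
d((-16, 7), (14, 20)) = 32.6956
d((-16, 7), (11, 15)) = 28.1603
d((-16, 7), (-3, -13)) = 23.8537
d((-16, 7), (-5, -13)) = 22.8254
d((-16, 7), (5, -10)) = 27.0185
d((-14, 1), (14, 20)) = 33.8378
d((-14, 1), (11, 15)) = 28.6531
d((-14, 1), (-3, -13)) = 17.8045
d((-14, 1), (-5, -13)) = 16.6433
d((-14, 1), (5, -10)) = 21.9545
d((14, 20), (11, 15)) = 5.831
d((14, 20), (-3, -13)) = 37.1214
d((14, 20), (-5, -13)) = 38.0789
d((14, 20), (5, -10)) = 31.3209
d((11, 15), (-3, -13)) = 31.305
d((11, 15), (-5, -13)) = 32.249
d((11, 15), (5, -10)) = 25.7099
d((-3, -13), (-5, -13)) = 2.0 <-- minimum
d((-3, -13), (5, -10)) = 8.544
d((-5, -13), (5, -10)) = 10.4403

Closest pair: (-3, -13) and (-5, -13) with distance 2.0

The closest pair is (-3, -13) and (-5, -13) with Euclidean distance 2.0. For 7 points, brute-force pairwise comparison is shown above. For large n, the divide-and-conquer algorithm (sort by x, recurse on halves, check the dividing strip) achieves O(n log n).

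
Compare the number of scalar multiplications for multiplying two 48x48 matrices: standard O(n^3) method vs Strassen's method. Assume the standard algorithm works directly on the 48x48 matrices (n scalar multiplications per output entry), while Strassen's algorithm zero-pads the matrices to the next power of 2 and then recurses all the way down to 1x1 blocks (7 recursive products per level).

Matrix multiplication for 48x48 matrices:

Strassen's algorithm requires power-of-2 dimensions. Pad 48x48 to 64x64 (next power of 2).

Standard algorithm: 48^3 = 110592 multiplications
Strassen's algorithm: 7^(log2(64)) = 7^6 = 117649 multiplications
Difference: 110592 - 117649 = -7057 (Strassen uses MORE here due to padding overhead — for small or just-over-power-of-2 n, padding can outweigh the per-level savings)

Standard: 110592 multiplications (48^3). Strassen: 117649 multiplications (7^6, after padding to 64x64). Strassen reduces 8 recursive multiplications to 7 at each level.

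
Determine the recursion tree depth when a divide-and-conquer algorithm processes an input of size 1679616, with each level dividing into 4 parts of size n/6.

For divide and conquer with division factor 6:

Problem sizes at each level:
Level 0: 1679616
Level 1: 279936
Level 2: 46656
Level 3: 7776
Level 4: 1296
Level 5: 216
Level 6: 36
Level 7: 6
Level 8: 1

The root is level 0 and the size-1 base case is level 8 (the tree spans levels 0 through 8, i.e. 9 levels counting the root), so the depth is the number of divisions: log_6(1679616) = 8

The recursion tree depth is log_6(1679616) = 8. At each level, the problem size is divided by 6, so it takes 8 divisions to reduce to a base case of size 1. The algorithm makes 4 recursive calls at each level.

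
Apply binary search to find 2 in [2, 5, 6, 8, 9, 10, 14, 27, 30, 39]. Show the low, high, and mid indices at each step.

Binary search for 2 in [2, 5, 6, 8, 9, 10, 14, 27, 30, 39]:

lo=0, hi=9, mid=4, arr[mid]=9 -> 9 > 2, search left half
lo=0, hi=3, mid=1, arr[mid]=5 -> 5 > 2, search left half
lo=0, hi=0, mid=0, arr[mid]=2 -> Found target at index 0!

Binary search finds 2 at index 0 after 3 comparisons. The search repeatedly halves the search space by comparing with the middle element.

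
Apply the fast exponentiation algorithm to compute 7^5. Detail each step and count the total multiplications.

Computing 7^5 by squaring (build up from 7^1; each line after the first costs one multiplication):

7^1 = 7
7^2 = (7^1)^2 = 7^2 = 49
7^4 = (7^2)^2 = 49^2 = 2401
7^5 = 7 * 7^4 = 7 * 2401 = 16807

Result: 16807
Multiplications needed: 3 (3 lines after 7^1)

7^5 = 16807. Using exponentiation by squaring, this requires 3 multiplications. The key idea: if the exponent is even, square the half-power; if odd, multiply by the base once.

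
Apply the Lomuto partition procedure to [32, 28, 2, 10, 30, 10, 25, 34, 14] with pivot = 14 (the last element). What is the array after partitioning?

Lomuto partition with pivot = 14:

Initial array: [32, 28, 2, 10, 30, 10, 25, 34, 14]

arr[0]=32 > 14: no swap
arr[1]=28 > 14: no swap
arr[2]=2 <= 14: swap with position 0, array becomes [2, 28, 32, 10, 30, 10, 25, 34, 14]
arr[3]=10 <= 14: swap with position 1, array becomes [2, 10, 32, 28, 30, 10, 25, 34, 14]
arr[4]=30 > 14: no swap
arr[5]=10 <= 14: swap with position 2, array becomes [2, 10, 10, 28, 30, 32, 25, 34, 14]
arr[6]=25 > 14: no swap
arr[7]=34 > 14: no swap

Place pivot at position 3: [2, 10, 10, 14, 30, 32, 25, 34, 28]
Pivot position: 3

After partitioning with pivot 14, the array becomes [2, 10, 10, 14, 30, 32, 25, 34, 28]. The pivot is placed at index 3. All elements to the left of the pivot are <= 14, and all elements to the right are > 14.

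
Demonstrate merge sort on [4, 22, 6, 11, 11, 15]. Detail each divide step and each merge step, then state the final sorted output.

Merge sort trace:

Split: [4, 22, 6, 11, 11, 15] -> [4, 22, 6] and [11, 11, 15]
  Split: [4, 22, 6] -> [4] and [22, 6]
    Split: [22, 6] -> [22] and [6]
    Merge: [22] + [6] -> [6, 22]
  Merge: [4] + [6, 22] -> [4, 6, 22]
  Split: [11, 11, 15] -> [11] and [11, 15]
    Split: [11, 15] -> [11] and [15]
    Merge: [11] + [15] -> [11, 15]
  Merge: [11] + [11, 15] -> [11, 11, 15]
Merge: [4, 6, 22] + [11, 11, 15] -> [4, 6, 11, 11, 15, 22]

Final sorted array: [4, 6, 11, 11, 15, 22]

The merge sort proceeds by recursively splitting the array and merging sorted halves.
After all merges, the sorted array is [4, 6, 11, 11, 15, 22].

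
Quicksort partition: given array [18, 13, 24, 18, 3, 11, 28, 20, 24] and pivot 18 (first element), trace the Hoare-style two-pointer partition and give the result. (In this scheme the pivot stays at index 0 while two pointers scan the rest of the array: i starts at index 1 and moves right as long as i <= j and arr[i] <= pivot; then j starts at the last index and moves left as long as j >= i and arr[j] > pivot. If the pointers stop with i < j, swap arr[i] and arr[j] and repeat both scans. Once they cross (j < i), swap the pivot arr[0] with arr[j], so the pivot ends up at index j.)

Hoare-style two-pointer partition with pivot = 18:

Initial array: [18, 13, 24, 18, 3, 11, 28, 20, 24]

Pointers start at i = 1, j = 8.
i stops at index 2 (arr[2]=24 > 18), j stops at index 5 (arr[5]=11 <= 18): swap arr[2] and arr[5], array becomes [18, 13, 11, 18, 3, 24, 28, 20, 24]
i ends at 5, j ends at 4: the pointers have crossed (j < i), so scanning stops.

Swap pivot arr[0] with arr[4] to place pivot at position 4: [3, 13, 11, 18, 18, 24, 28, 20, 24]
Pivot position: 4

After partitioning with pivot 18, the array becomes [3, 13, 11, 18, 18, 24, 28, 20, 24]. The pivot is placed at index 4. All elements to the left of the pivot are <= 18, and all elements to the right are > 18.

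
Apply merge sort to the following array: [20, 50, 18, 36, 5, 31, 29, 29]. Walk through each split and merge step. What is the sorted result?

Merge sort trace:

Split: [20, 50, 18, 36, 5, 31, 29, 29] -> [20, 50, 18, 36] and [5, 31, 29, 29]
  Split: [20, 50, 18, 36] -> [20, 50] and [18, 36]
    Split: [20, 50] -> [20] and [50]
    Merge: [20] + [50] -> [20, 50]
    Split: [18, 36] -> [18] and [36]
    Merge: [18] + [36] -> [18, 36]
  Merge: [20, 50] + [18, 36] -> [18, 20, 36, 50]
  Split: [5, 31, 29, 29] -> [5, 31] and [29, 29]
    Split: [5, 31] -> [5] and [31]
    Merge: [5] + [31] -> [5, 31]
    Split: [29, 29] -> [29] and [29]
    Merge: [29] + [29] -> [29, 29]
  Merge: [5, 31] + [29, 29] -> [5, 29, 29, 31]
Merge: [18, 20, 36, 50] + [5, 29, 29, 31] -> [5, 18, 20, 29, 29, 31, 36, 50]

Final sorted array: [5, 18, 20, 29, 29, 31, 36, 50]

The merge sort proceeds by recursively splitting the array and merging sorted halves.
After all merges, the sorted array is [5, 18, 20, 29, 29, 31, 36, 50].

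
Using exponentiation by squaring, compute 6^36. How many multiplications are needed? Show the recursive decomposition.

Computing 6^36 by squaring (build up from 6^1; each line after the first costs one multiplication):

6^1 = 6
6^2 = (6^1)^2 = 6^2 = 36
6^4 = (6^2)^2 = 36^2 = 1296
6^8 = (6^4)^2 = 1296^2 = 1679616
6^9 = 6 * 6^8 = 6 * 1679616 = 10077696
6^18 = (6^9)^2 = 10077696^2 = 101559956668416
6^36 = (6^18)^2 = 101559956668416^2 = 10314424798490535546171949056

Result: 10314424798490535546171949056
Multiplications needed: 6 (6 lines after 6^1)

6^36 = 10314424798490535546171949056. Using exponentiation by squaring, this requires 6 multiplications. The key idea: if the exponent is even, square the half-power; if odd, multiply by the base once.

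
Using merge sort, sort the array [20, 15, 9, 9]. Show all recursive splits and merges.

Merge sort trace:

Split: [20, 15, 9, 9] -> [20, 15] and [9, 9]
  Split: [20, 15] -> [20] and [15]
  Merge: [20] + [15] -> [15, 20]
  Split: [9, 9] -> [9] and [9]
  Merge: [9] + [9] -> [9, 9]
Merge: [15, 20] + [9, 9] -> [9, 9, 15, 20]

Final sorted array: [9, 9, 15, 20]

The merge sort proceeds by recursively splitting the array and merging sorted halves.
After all merges, the sorted array is [9, 9, 15, 20].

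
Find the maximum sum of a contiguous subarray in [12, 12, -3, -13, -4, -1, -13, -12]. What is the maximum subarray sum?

Using Kadane's algorithm on [12, 12, -3, -13, -4, -1, -13, -12]:

Scanning through the array:
Position 1 (value 12): max_ending_here = 24, max_so_far = 24
Position 2 (value -3): max_ending_here = 21, max_so_far = 24
Position 3 (value -13): max_ending_here = 8, max_so_far = 24
Position 4 (value -4): max_ending_here = 4, max_so_far = 24
Position 5 (value -1): max_ending_here = 3, max_so_far = 24
Position 6 (value -13): max_ending_here = -10, max_so_far = 24
Position 7 (value -12): max_ending_here = -12, max_so_far = 24

Maximum subarray: [12, 12]
Maximum sum: 24

The maximum subarray is [12, 12] with sum 24. This subarray runs from index 0 to index 1.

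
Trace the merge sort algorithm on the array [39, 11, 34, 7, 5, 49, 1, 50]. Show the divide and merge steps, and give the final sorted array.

Merge sort trace:

Split: [39, 11, 34, 7, 5, 49, 1, 50] -> [39, 11, 34, 7] and [5, 49, 1, 50]
  Split: [39, 11, 34, 7] -> [39, 11] and [34, 7]
    Split: [39, 11] -> [39] and [11]
    Merge: [39] + [11] -> [11, 39]
    Split: [34, 7] -> [34] and [7]
    Merge: [34] + [7] -> [7, 34]
  Merge: [11, 39] + [7, 34] -> [7, 11, 34, 39]
  Split: [5, 49, 1, 50] -> [5, 49] and [1, 50]
    Split: [5, 49] -> [5] and [49]
    Merge: [5] + [49] -> [5, 49]
    Split: [1, 50] -> [1] and [50]
    Merge: [1] + [50] -> [1, 50]
  Merge: [5, 49] + [1, 50] -> [1, 5, 49, 50]
Merge: [7, 11, 34, 39] + [1, 5, 49, 50] -> [1, 5, 7, 11, 34, 39, 49, 50]

Final sorted array: [1, 5, 7, 11, 34, 39, 49, 50]

The merge sort proceeds by recursively splitting the array and merging sorted halves.
After all merges, the sorted array is [1, 5, 7, 11, 34, 39, 49, 50].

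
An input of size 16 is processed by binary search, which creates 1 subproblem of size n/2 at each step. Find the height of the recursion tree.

For divide and conquer with division factor 2:

Problem sizes at each level:
Level 0: 16
Level 1: 8
Level 2: 4
Level 3: 2
Level 4: 1

The root is level 0 and the size-1 base case is level 4 (the tree spans levels 0 through 4, i.e. 5 levels counting the root), so the depth is the number of divisions: log_2(16) = 4

The recursion tree depth is log_2(16) = 4. At each level, the problem size is divided by 2, so it takes 4 divisions to reduce to a base case of size 1. The algorithm makes 1 recursive call at each level.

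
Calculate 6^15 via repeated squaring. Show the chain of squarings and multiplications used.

Computing 6^15 by squaring (build up from 6^1; each line after the first costs one multiplication):

6^1 = 6
6^2 = (6^1)^2 = 6^2 = 36
6^3 = 6 * 6^2 = 6 * 36 = 216
6^6 = (6^3)^2 = 216^2 = 46656
6^7 = 6 * 6^6 = 6 * 46656 = 279936
6^14 = (6^7)^2 = 279936^2 = 78364164096
6^15 = 6 * 6^14 = 6 * 78364164096 = 470184984576

Result: 470184984576
Multiplications needed: 6 (6 lines after 6^1)

6^15 = 470184984576. Using exponentiation by squaring, this requires 6 multiplications. The key idea: if the exponent is even, square the half-power; if odd, multiply by the base once.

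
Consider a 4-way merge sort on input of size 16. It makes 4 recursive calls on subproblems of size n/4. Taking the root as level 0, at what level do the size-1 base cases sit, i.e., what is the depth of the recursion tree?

For divide and conquer with division factor 4:

Problem sizes at each level:
Level 0: 16
Level 1: 4
Level 2: 1

The root is level 0 and the size-1 base case is level 2 (the tree spans levels 0 through 2, i.e. 3 levels counting the root), so the depth is the number of divisions: log_4(16) = 2

The recursion tree depth is log_4(16) = 2. At each level, the problem size is divided by 4, so it takes 2 divisions to reduce to a base case of size 1. The algorithm makes 4 recursive calls at each level.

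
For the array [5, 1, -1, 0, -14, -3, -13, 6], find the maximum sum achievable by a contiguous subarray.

Using Kadane's algorithm on [5, 1, -1, 0, -14, -3, -13, 6]:

Scanning through the array:
Position 1 (value 1): max_ending_here = 6, max_so_far = 6
Position 2 (value -1): max_ending_here = 5, max_so_far = 6
Position 3 (value 0): max_ending_here = 5, max_so_far = 6
Position 4 (value -14): max_ending_here = -9, max_so_far = 6
Position 5 (value -3): max_ending_here = -3, max_so_far = 6
Position 6 (value -13): max_ending_here = -13, max_so_far = 6
Position 7 (value 6): max_ending_here = 6, max_so_far = 6

Maximum subarray: [5, 1]
Maximum sum: 6

The maximum subarray is [5, 1] with sum 6. This subarray runs from index 0 to index 1.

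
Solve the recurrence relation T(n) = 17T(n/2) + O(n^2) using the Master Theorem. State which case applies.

Master Theorem for T(n) = 17T(n/2) + O(n^2):

a = 17, b = 2, c = 2
log_b(a) = log_2(17) = 4.0875

Case 1: c = 2 < log_2(17) = 4.0875
T(n) = O(n^(log_2 17))

For T(n) = 17T(n/2) + O(n^2): log_2(17) = 4.0875. This is Case 1 of the Master Theorem (c < log_b(a), work dominated by leaves), giving O(n^(log_2 17)).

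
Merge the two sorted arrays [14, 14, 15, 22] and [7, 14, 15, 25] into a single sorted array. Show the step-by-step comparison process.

Merging process:

Compare 14 vs 7: take 7 from right. Merged: [7]
Compare 14 vs 14: take 14 from left. Merged: [7, 14]
Compare 14 vs 14: take 14 from left. Merged: [7, 14, 14]
Compare 15 vs 14: take 14 from right. Merged: [7, 14, 14, 14]
Compare 15 vs 15: take 15 from left. Merged: [7, 14, 14, 14, 15]
Compare 22 vs 15: take 15 from right. Merged: [7, 14, 14, 14, 15, 15]
Compare 22 vs 25: take 22 from left. Merged: [7, 14, 14, 14, 15, 15, 22]
Append remaining from right: [25]. Merged: [7, 14, 14, 14, 15, 15, 22, 25]

Final merged array: [7, 14, 14, 14, 15, 15, 22, 25]
Total comparisons: 7

The merged array is [7, 14, 14, 14, 15, 15, 22, 25], requiring 7 comparisons. The merge step runs in O(n) time where n is the total number of elements.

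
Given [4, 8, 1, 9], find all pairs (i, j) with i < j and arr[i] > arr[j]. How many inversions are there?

Finding inversions in [4, 8, 1, 9]:

(0, 2): arr[0]=4 > arr[2]=1
(1, 2): arr[1]=8 > arr[2]=1

Total inversions: 2

The array has 2 inversion(s): (0,2), (1,2). Each pair (i,j) satisfies i < j and arr[i] > arr[j].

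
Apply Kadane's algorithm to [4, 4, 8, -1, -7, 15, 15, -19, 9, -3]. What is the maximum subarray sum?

Using Kadane's algorithm on [4, 4, 8, -1, -7, 15, 15, -19, 9, -3]:

Scanning through the array:
Position 1 (value 4): max_ending_here = 8, max_so_far = 8
Position 2 (value 8): max_ending_here = 16, max_so_far = 16
Position 3 (value -1): max_ending_here = 15, max_so_far = 16
Position 4 (value -7): max_ending_here = 8, max_so_far = 16
Position 5 (value 15): max_ending_here = 23, max_so_far = 23
Position 6 (value 15): max_ending_here = 38, max_so_far = 38
Position 7 (value -19): max_ending_here = 19, max_so_far = 38
Position 8 (value 9): max_ending_here = 28, max_so_far = 38
Position 9 (value -3): max_ending_here = 25, max_so_far = 38

Maximum subarray: [4, 4, 8, -1, -7, 15, 15]
Maximum sum: 38

The maximum subarray is [4, 4, 8, -1, -7, 15, 15] with sum 38. This subarray runs from index 0 to index 6.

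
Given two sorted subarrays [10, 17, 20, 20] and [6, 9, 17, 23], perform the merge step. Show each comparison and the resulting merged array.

Merging process:

Compare 10 vs 6: take 6 from right. Merged: [6]
Compare 10 vs 9: take 9 from right. Merged: [6, 9]
Compare 10 vs 17: take 10 from left. Merged: [6, 9, 10]
Compare 17 vs 17: take 17 from left. Merged: [6, 9, 10, 17]
Compare 20 vs 17: take 17 from right. Merged: [6, 9, 10, 17, 17]
Compare 20 vs 23: take 20 from left. Merged: [6, 9, 10, 17, 17, 20]
Compare 20 vs 23: take 20 from left. Merged: [6, 9, 10, 17, 17, 20, 20]
Append remaining from right: [23]. Merged: [6, 9, 10, 17, 17, 20, 20, 23]

Final merged array: [6, 9, 10, 17, 17, 20, 20, 23]
Total comparisons: 7

The merged array is [6, 9, 10, 17, 17, 20, 20, 23], requiring 7 comparisons. The merge step runs in O(n) time where n is the total number of elements.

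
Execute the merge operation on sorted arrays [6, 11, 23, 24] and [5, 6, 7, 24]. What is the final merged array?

Merging process:

Compare 6 vs 5: take 5 from right. Merged: [5]
Compare 6 vs 6: take 6 from left. Merged: [5, 6]
Compare 11 vs 6: take 6 from right. Merged: [5, 6, 6]
Compare 11 vs 7: take 7 from right. Merged: [5, 6, 6, 7]
Compare 11 vs 24: take 11 from left. Merged: [5, 6, 6, 7, 11]
Compare 23 vs 24: take 23 from left. Merged: [5, 6, 6, 7, 11, 23]
Compare 24 vs 24: take 24 from left. Merged: [5, 6, 6, 7, 11, 23, 24]
Append remaining from right: [24]. Merged: [5, 6, 6, 7, 11, 23, 24, 24]

Final merged array: [5, 6, 6, 7, 11, 23, 24, 24]
Total comparisons: 7

The merged array is [5, 6, 6, 7, 11, 23, 24, 24], requiring 7 comparisons. The merge step runs in O(n) time where n is the total number of elements.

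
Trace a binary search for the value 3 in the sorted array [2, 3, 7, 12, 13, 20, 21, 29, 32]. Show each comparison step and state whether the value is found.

Binary search for 3 in [2, 3, 7, 12, 13, 20, 21, 29, 32]:

lo=0, hi=8, mid=4, arr[mid]=13 -> 13 > 3, search left half
lo=0, hi=3, mid=1, arr[mid]=3 -> Found target at index 1!

Binary search finds 3 at index 1 after 2 comparisons. The search repeatedly halves the search space by comparing with the middle element.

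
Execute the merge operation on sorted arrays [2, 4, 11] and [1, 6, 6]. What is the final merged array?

Merging process:

Compare 2 vs 1: take 1 from right. Merged: [1]
Compare 2 vs 6: take 2 from left. Merged: [1, 2]
Compare 4 vs 6: take 4 from left. Merged: [1, 2, 4]
Compare 11 vs 6: take 6 from right. Merged: [1, 2, 4, 6]
Compare 11 vs 6: take 6 from right. Merged: [1, 2, 4, 6, 6]
Append remaining from left: [11]. Merged: [1, 2, 4, 6, 6, 11]

Final merged array: [1, 2, 4, 6, 6, 11]
Total comparisons: 5

The merged array is [1, 2, 4, 6, 6, 11], requiring 5 comparisons. The merge step runs in O(n) time where n is the total number of elements.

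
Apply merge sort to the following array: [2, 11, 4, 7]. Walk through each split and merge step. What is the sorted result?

Merge sort trace:

Split: [2, 11, 4, 7] -> [2, 11] and [4, 7]
  Split: [2, 11] -> [2] and [11]
  Merge: [2] + [11] -> [2, 11]
  Split: [4, 7] -> [4] and [7]
  Merge: [4] + [7] -> [4, 7]
Merge: [2, 11] + [4, 7] -> [2, 4, 7, 11]

Final sorted array: [2, 4, 7, 11]

The merge sort proceeds by recursively splitting the array and merging sorted halves.
After all merges, the sorted array is [2, 4, 7, 11].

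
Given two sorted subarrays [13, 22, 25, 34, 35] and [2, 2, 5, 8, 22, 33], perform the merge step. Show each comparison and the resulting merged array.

Merging process:

Compare 13 vs 2: take 2 from right. Merged: [2]
Compare 13 vs 2: take 2 from right. Merged: [2, 2]
Compare 13 vs 5: take 5 from right. Merged: [2, 2, 5]
Compare 13 vs 8: take 8 from right. Merged: [2, 2, 5, 8]
Compare 13 vs 22: take 13 from left. Merged: [2, 2, 5, 8, 13]
Compare 22 vs 22: take 22 from left. Merged: [2, 2, 5, 8, 13, 22]
Compare 25 vs 22: take 22 from right. Merged: [2, 2, 5, 8, 13, 22, 22]
Compare 25 vs 33: take 25 from left. Merged: [2, 2, 5, 8, 13, 22, 22, 25]
Compare 34 vs 33: take 33 from right. Merged: [2, 2, 5, 8, 13, 22, 22, 25, 33]
Append remaining from left: [34, 35]. Merged: [2, 2, 5, 8, 13, 22, 22, 25, 33, 34, 35]

Final merged array: [2, 2, 5, 8, 13, 22, 22, 25, 33, 34, 35]
Total comparisons: 9

The merged array is [2, 2, 5, 8, 13, 22, 22, 25, 33, 34, 35], requiring 9 comparisons. The merge step runs in O(n) time where n is the total number of elements.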